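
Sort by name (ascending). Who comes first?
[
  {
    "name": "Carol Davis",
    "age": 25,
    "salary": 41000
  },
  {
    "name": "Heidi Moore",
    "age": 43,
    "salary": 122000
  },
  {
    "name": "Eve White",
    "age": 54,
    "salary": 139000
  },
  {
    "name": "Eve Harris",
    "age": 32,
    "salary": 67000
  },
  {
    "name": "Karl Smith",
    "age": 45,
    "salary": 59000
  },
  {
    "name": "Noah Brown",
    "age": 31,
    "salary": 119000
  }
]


Sort by: name (ascending)

Sorted order:
  1. Carol Davis (name = Carol Davis)
  2. Eve Harris (name = Eve Harris)
  3. Eve White (name = Eve White)
  4. Heidi Moore (name = Heidi Moore)
  5. Karl Smith (name = Karl Smith)
  6. Noah Brown (name = Noah Brown)

First: Carol Davis

Carol Davis


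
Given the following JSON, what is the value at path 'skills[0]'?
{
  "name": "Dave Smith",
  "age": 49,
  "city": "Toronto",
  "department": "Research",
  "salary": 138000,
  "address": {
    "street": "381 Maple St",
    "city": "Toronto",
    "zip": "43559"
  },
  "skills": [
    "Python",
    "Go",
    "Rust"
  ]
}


Query: skills[0]
Path: skills -> first element
Value: Python

Python


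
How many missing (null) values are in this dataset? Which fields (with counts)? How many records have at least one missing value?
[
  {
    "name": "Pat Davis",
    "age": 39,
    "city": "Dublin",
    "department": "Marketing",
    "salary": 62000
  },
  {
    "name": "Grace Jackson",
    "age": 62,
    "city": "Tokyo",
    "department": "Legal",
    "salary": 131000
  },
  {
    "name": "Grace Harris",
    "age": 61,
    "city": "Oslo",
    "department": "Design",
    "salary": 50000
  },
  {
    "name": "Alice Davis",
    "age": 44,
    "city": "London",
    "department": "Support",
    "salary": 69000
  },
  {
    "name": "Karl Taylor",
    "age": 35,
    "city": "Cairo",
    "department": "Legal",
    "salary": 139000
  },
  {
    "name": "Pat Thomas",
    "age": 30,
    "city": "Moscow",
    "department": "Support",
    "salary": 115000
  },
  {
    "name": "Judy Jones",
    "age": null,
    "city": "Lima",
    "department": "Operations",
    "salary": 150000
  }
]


Checking for missing (null) values in 7 records:

  Pat Davis: complete
  Grace Jackson: complete
  Grace Harris: complete
  Alice Davis: complete
  Karl Taylor: complete
  Pat Thomas: complete
  Judy Jones: age

Per field:
  name: 0 missing
  age: 1 missing
  city: 0 missing
  department: 0 missing
  salary: 0 missing

Total missing values: 1
Records with any missing: 1

1 missing values (age: 1); 1 incomplete records


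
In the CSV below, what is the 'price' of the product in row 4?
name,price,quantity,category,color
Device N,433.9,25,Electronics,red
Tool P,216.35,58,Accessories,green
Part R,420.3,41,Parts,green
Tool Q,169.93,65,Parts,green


Query: Row 4 ('Tool Q'), column 'price'
Value: 169.93

169.93


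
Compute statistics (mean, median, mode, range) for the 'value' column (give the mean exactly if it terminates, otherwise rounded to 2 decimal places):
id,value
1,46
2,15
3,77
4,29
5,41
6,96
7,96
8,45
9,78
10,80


Data: [46, 15, 77, 29, 41, 96, 96, 45, 78, 80]
Count: 10
Sum: 603
Mean: 603/10 = 60.3
Sorted: [15, 29, 41, 45, 46, 77, 78, 80, 96, 96]
Median: 61.5
Mode: 96 (2 times)
Range: 96 - 15 = 81
Min: 15, Max: 96

mean=60.3, median=61.5, mode=96, range=81


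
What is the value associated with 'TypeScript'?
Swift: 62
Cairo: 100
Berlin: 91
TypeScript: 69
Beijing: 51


Looking up key 'TypeScript'
Value: 69

69


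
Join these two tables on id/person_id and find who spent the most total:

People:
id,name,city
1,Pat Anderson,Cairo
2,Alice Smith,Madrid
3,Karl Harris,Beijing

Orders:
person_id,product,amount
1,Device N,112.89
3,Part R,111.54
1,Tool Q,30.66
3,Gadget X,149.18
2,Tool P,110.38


Join on: people.id = orders.person_id

Joined rows:
  Pat Anderson (Cairo) bought Device N for $112.89
  Karl Harris (Beijing) bought Part R for $111.54
  Pat Anderson (Cairo) bought Tool Q for $30.66
  Karl Harris (Beijing) bought Gadget X for $149.18
  Alice Smith (Madrid) bought Tool P for $110.38

Total per person:
  Karl Harris: $260.72
  Pat Anderson: $143.55
  Alice Smith: $110.38

Top spender: Karl Harris ($260.72)

Karl Harris ($260.72)


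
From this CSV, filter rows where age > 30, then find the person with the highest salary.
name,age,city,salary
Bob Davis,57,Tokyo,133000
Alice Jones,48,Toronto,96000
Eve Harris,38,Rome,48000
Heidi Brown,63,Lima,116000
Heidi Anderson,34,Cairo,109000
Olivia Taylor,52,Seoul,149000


Filter: age > 30
Sort by: salary (descending)

Filtered records (6):
  Olivia Taylor, age 52, salary $149000
  Bob Davis, age 57, salary $133000
  Heidi Brown, age 63, salary $116000
  Heidi Anderson, age 34, salary $109000
  Alice Jones, age 48, salary $96000
  Eve Harris, age 38, salary $48000

Highest salary: Olivia Taylor ($149000)

Olivia Taylor


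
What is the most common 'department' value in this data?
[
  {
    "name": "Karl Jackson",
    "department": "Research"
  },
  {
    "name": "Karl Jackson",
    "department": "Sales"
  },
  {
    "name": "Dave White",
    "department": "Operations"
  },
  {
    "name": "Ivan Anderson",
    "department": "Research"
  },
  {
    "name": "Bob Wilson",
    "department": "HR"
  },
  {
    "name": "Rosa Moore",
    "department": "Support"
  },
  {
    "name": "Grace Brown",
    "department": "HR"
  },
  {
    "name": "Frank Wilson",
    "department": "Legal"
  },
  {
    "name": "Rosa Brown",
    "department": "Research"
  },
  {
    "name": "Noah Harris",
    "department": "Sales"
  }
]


Counting 'department' values across 10 records:

  Research: 3 ###
  Sales: 2 ##
  HR: 2 ##
  Operations: 1 #
  Support: 1 #
  Legal: 1 #

Most common: Research (3 times)

Research (3 times)


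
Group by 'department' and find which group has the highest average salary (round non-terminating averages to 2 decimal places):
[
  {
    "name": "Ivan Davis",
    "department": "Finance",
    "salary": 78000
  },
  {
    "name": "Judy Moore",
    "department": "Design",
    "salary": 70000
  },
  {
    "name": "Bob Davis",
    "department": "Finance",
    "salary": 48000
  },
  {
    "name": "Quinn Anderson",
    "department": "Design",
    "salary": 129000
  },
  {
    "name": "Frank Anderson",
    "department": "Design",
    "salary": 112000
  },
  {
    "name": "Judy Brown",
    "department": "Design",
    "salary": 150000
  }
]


Group by: department

Groups:
  Design: 4 people, avg salary = 461000/4 = $115250
  Finance: 2 people, avg salary = 126000/2 = $63000

Highest average salary: Design ($115250)

Design ($115250)


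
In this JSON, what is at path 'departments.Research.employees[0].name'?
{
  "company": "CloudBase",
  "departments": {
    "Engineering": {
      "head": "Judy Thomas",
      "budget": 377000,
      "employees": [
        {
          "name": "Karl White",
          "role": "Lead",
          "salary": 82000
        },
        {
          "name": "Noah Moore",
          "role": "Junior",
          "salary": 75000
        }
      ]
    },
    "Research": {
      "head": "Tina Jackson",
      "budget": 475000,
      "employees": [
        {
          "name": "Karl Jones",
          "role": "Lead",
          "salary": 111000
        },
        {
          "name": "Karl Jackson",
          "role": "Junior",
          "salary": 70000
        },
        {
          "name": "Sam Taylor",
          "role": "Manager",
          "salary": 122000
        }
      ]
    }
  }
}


Path: departments.Research.employees[0].name

Navigate:
  -> departments
  -> Research
  -> employees[0].name = 'Karl Jones'

Karl Jones


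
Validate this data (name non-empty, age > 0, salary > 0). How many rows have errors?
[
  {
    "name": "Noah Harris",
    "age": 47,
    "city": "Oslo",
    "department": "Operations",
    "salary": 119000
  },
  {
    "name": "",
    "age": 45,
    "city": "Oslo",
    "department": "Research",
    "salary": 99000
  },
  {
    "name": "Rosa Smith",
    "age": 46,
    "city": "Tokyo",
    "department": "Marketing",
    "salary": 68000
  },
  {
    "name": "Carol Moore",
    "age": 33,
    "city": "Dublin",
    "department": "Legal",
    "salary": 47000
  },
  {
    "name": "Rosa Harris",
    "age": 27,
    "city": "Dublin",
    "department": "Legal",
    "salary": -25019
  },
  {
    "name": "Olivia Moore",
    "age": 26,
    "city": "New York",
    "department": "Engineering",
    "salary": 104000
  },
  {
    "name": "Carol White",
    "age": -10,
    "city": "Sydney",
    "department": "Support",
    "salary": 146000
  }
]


Validating 7 records:
Rules: name non-empty, age > 0, salary > 0

  Row 1 (Noah Harris): OK
  Row 2 (???): empty name
  Row 3 (Rosa Smith): OK
  Row 4 (Carol Moore): OK
  Row 5 (Rosa Harris): negative salary: -25019
  Row 6 (Olivia Moore): OK
  Row 7 (Carol White): negative age: -10

Total errors: 3

3 errors


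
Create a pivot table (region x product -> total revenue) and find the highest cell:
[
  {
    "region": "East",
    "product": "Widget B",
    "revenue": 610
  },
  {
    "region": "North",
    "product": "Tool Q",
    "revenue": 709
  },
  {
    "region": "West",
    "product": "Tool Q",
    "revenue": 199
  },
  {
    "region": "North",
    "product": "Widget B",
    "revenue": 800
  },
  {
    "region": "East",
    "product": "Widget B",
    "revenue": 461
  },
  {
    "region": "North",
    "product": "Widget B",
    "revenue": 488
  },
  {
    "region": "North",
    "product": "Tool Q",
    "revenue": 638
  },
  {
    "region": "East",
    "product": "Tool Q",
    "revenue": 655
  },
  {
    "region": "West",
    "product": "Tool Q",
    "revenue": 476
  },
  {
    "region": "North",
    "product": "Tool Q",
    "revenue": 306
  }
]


Pivot: region (rows) x product (columns) -> total revenue

     Tool Q        Widget B    
East           655          1071  
North         1653          1288  
West           675             0  

Highest: North / Tool Q = $1653

North / Tool Q = $1653


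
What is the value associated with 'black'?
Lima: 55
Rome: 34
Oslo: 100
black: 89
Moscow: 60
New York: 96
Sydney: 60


Looking up key 'black'
Value: 89

89


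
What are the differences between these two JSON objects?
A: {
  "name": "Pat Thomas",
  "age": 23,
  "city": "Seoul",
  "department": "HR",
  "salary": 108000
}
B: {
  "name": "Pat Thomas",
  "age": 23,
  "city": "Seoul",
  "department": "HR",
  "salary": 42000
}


Comparing each field (in key order):
  name: same
  age: same
  city: same
  department: same
  salary: DIFFERENT
Differences:
  salary: 108000 -> 42000

1 field(s) changed

1 change: salary


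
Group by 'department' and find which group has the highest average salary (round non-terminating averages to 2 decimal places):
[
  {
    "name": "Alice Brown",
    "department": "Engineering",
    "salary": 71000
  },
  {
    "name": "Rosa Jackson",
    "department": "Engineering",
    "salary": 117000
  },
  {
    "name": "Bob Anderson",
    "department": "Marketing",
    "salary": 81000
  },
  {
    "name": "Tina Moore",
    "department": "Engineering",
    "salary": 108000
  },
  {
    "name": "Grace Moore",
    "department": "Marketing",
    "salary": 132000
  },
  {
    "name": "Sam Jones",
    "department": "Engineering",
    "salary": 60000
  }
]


Group by: department

Groups:
  Engineering: 4 people, avg salary = 356000/4 = $89000
  Marketing: 2 people, avg salary = 213000/2 = $106500

Highest average salary: Marketing ($106500)

Marketing ($106500)


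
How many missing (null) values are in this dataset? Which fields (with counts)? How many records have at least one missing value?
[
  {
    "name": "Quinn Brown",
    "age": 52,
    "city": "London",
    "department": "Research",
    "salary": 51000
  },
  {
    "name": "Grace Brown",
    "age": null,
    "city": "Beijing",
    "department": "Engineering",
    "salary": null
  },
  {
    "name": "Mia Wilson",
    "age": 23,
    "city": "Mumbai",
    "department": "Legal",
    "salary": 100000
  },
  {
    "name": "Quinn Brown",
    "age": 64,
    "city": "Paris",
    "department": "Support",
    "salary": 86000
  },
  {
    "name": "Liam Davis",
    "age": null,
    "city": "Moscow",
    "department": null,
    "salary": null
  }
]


Checking for missing (null) values in 5 records:

  Quinn Brown: complete
  Grace Brown: age, salary
  Mia Wilson: complete
  Quinn Brown: complete
  Liam Davis: age, department, salary

Per field:
  name: 0 missing
  age: 2 missing
  city: 0 missing
  department: 1 missing
  salary: 2 missing

Total missing values: 5
Records with any missing: 2

5 missing values (age: 2, department: 1, salary: 2); 2 incomplete records


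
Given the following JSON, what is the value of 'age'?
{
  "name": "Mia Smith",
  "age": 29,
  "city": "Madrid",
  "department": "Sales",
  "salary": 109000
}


Looking up field 'age'
Value: 29

29


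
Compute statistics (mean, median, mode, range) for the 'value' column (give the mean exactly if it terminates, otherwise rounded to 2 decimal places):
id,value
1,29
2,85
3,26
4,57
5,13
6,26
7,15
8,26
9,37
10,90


Data: [29, 85, 26, 57, 13, 26, 15, 26, 37, 90]
Count: 10
Sum: 404
Mean: 404/10 = 40.4
Sorted: [13, 15, 26, 26, 26, 29, 37, 57, 85, 90]
Median: 27.5
Mode: 26 (3 times)
Range: 90 - 13 = 77
Min: 13, Max: 90

mean=40.4, median=27.5, mode=26, range=77


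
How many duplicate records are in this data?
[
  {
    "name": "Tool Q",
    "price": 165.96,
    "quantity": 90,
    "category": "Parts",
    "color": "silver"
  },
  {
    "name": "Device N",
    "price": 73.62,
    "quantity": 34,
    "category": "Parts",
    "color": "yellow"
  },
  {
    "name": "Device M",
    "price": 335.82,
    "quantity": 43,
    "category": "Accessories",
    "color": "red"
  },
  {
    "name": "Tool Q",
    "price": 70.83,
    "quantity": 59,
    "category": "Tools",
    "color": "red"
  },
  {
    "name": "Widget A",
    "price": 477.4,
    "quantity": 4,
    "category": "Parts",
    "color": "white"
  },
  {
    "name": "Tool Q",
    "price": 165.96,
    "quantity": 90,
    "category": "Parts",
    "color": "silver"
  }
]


Checking 6 records for duplicates:

  Row 1: Tool Q ($165.96, qty 90)
  Row 2: Device N ($73.62, qty 34)
  Row 3: Device M ($335.82, qty 43)
  Row 4: Tool Q ($70.83, qty 59)
  Row 5: Widget A ($477.4, qty 4)
  Row 6: Tool Q ($165.96, qty 90) <-- DUPLICATE

Duplicates found: 1
Unique records: 5

1 duplicates, 5 unique


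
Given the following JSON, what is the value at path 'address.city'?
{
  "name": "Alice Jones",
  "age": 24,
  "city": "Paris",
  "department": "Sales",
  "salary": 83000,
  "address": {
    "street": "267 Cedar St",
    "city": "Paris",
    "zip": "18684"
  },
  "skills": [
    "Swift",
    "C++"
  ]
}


Query: address.city
Path: address -> city
Value: Paris

Paris


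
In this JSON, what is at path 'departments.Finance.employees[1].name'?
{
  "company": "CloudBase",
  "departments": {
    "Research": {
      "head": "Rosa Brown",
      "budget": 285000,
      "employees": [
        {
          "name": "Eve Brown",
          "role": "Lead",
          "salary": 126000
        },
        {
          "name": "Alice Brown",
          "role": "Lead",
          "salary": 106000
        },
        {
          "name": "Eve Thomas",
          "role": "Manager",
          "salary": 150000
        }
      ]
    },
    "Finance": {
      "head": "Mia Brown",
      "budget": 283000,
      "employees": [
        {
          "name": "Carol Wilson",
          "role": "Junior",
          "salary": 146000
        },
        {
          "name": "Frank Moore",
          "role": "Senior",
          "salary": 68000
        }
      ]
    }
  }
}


Path: departments.Finance.employees[1].name

Navigate:
  -> departments
  -> Finance
  -> employees[1].name = 'Frank Moore'

Frank Moore


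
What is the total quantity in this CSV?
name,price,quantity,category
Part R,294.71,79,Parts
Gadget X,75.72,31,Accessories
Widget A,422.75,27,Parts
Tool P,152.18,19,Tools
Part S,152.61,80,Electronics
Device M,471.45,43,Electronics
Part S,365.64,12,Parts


Computing total quantity:
Values: [79, 31, 27, 19, 80, 43, 12]
Sum = 291

291


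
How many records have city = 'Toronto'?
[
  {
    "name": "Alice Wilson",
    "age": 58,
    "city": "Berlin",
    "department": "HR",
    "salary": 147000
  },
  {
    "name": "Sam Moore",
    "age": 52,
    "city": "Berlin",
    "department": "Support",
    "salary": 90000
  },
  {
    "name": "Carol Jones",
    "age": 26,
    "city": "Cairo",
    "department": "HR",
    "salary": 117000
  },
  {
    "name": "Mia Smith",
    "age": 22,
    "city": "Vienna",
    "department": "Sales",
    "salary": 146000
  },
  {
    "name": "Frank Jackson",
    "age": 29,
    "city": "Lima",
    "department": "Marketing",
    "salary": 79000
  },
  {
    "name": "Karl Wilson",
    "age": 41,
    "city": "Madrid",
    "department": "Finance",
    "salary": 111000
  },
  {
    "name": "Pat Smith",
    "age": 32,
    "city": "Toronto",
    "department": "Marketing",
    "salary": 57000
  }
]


Data: 7 records
Condition: city = 'Toronto'

Checking each record:
  Alice Wilson: Berlin
  Sam Moore: Berlin
  Carol Jones: Cairo
  Mia Smith: Vienna
  Frank Jackson: Lima
  Karl Wilson: Madrid
  Pat Smith: Toronto MATCH

Count: 1

1


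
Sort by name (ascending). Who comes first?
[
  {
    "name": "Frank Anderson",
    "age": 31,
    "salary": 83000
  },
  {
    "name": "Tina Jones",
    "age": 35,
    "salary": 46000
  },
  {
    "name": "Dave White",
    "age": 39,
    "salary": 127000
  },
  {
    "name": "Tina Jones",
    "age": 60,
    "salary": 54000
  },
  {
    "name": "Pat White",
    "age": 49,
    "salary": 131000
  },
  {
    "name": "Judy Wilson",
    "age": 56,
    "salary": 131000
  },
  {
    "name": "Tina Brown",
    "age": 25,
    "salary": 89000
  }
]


Sort by: name (ascending)

Sorted order:
  1. Dave White (name = Dave White)
  2. Frank Anderson (name = Frank Anderson)
  3. Judy Wilson (name = Judy Wilson)
  4. Pat White (name = Pat White)
  5. Tina Brown (name = Tina Brown)
  6. Tina Jones (name = Tina Jones)
  7. Tina Jones (name = Tina Jones)

First: Dave White

Dave White


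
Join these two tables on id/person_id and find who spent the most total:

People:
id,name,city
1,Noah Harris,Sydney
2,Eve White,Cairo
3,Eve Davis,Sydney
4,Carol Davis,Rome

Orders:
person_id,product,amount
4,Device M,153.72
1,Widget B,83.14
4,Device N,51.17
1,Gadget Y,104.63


Join on: people.id = orders.person_id

Joined rows:
  Carol Davis (Rome) bought Device M for $153.72
  Noah Harris (Sydney) bought Widget B for $83.14
  Carol Davis (Rome) bought Device N for $51.17
  Noah Harris (Sydney) bought Gadget Y for $104.63

Total per person:
  Carol Davis: $204.89
  Noah Harris: $187.77

Top spender: Carol Davis ($204.89)

Carol Davis ($204.89)


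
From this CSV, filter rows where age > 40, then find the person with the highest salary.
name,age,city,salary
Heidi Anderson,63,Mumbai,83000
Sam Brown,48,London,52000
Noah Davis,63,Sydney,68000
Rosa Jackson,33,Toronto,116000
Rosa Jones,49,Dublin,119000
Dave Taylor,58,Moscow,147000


Filter: age > 40
Sort by: salary (descending)

Filtered records (5):
  Dave Taylor, age 58, salary $147000
  Rosa Jones, age 49, salary $119000
  Heidi Anderson, age 63, salary $83000
  Noah Davis, age 63, salary $68000
  Sam Brown, age 48, salary $52000

Highest salary: Dave Taylor ($147000)

Dave Taylor


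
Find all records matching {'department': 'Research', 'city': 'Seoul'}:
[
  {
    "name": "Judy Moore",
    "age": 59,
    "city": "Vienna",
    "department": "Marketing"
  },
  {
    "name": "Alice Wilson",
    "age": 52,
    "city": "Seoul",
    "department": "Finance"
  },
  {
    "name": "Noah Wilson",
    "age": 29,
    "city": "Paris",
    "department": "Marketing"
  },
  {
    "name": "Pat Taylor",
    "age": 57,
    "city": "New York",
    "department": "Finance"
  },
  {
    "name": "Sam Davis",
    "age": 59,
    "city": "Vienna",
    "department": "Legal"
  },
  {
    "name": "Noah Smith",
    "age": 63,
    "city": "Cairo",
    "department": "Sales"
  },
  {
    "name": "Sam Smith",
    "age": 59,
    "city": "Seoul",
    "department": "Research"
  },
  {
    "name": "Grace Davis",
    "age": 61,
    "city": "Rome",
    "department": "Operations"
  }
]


Search criteria: {'department': 'Research', 'city': 'Seoul'}

Checking 8 records:
  Judy Moore: {department: Marketing, city: Vienna}
  Alice Wilson: {department: Finance, city: Seoul}
  Noah Wilson: {department: Marketing, city: Paris}
  Pat Taylor: {department: Finance, city: New York}
  Sam Davis: {department: Legal, city: Vienna}
  Noah Smith: {department: Sales, city: Cairo}
  Sam Smith: {department: Research, city: Seoul} <-- MATCH
  Grace Davis: {department: Operations, city: Rome}

Matches: ["Sam Smith"]

["Sam Smith"]


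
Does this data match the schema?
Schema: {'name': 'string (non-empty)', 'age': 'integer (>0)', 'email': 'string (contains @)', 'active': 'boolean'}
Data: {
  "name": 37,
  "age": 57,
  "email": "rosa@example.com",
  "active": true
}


Validating each field against schema:
  name: FAIL (37 is not a string)
  age: OK (positive integer)
  email: OK (string with @)
  active: OK (boolean)

Result: INVALID (1 error: name)

INVALID (1 error: name)


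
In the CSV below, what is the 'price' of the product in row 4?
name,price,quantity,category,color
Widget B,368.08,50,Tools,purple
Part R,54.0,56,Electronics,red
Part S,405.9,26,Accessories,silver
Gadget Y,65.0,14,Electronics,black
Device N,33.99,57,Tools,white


Query: Row 4 ('Gadget Y'), column 'price'
Value: 65.0

65.0


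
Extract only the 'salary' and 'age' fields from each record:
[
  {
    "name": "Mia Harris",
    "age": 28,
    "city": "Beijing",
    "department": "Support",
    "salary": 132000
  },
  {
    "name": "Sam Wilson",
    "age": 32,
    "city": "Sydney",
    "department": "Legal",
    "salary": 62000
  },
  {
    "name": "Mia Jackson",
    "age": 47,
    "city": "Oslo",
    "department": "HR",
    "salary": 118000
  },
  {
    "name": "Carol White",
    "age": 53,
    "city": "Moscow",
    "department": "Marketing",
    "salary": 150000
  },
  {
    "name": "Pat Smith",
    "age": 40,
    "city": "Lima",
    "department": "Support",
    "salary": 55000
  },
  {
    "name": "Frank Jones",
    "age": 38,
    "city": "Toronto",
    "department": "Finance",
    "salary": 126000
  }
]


Original: 6 records with fields: name, age, city, department, salary
Keep: ['salary', 'age']
Drop: ['name', 'city', 'department']
Result: 6 records, 2 fields each

[
  {
    "salary": 132000,
    "age": 28
  },
  {
    "salary": 62000,
    "age": 32
  },
  {
    "salary": 118000,
    "age": 47
  },
  {
    "salary": 150000,
    "age": 53
  },
  {
    "salary": 55000,
    "age": 40
  },
  {
    "salary": 126000,
    "age": 38
  }
]


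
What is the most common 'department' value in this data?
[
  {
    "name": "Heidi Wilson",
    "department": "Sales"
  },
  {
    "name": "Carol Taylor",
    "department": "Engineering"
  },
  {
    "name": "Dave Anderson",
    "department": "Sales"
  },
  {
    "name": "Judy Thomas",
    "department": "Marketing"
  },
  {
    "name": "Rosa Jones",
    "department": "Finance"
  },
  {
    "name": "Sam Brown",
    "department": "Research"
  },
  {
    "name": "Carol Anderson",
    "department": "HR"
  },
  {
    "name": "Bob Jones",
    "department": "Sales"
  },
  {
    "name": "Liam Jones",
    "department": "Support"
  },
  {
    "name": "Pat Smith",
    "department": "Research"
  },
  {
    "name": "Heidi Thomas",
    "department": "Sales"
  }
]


Counting 'department' values across 11 records:

  Sales: 4 ####
  Research: 2 ##
  Engineering: 1 #
  Marketing: 1 #
  Finance: 1 #
  HR: 1 #
  Support: 1 #

Most common: Sales (4 times)

Sales (4 times)


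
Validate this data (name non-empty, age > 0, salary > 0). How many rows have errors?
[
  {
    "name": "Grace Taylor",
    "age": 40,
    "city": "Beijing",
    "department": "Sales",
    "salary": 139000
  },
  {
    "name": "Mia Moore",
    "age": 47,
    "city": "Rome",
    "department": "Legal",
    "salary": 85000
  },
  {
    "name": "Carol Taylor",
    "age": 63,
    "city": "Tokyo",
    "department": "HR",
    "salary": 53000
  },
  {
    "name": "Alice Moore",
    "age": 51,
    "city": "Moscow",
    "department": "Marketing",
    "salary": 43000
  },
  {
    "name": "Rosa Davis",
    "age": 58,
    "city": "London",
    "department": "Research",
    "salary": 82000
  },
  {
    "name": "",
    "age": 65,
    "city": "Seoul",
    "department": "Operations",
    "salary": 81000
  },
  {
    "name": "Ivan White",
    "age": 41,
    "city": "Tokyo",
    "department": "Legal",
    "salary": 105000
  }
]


Validating 7 records:
Rules: name non-empty, age > 0, salary > 0

  Row 1 (Grace Taylor): OK
  Row 2 (Mia Moore): OK
  Row 3 (Carol Taylor): OK
  Row 4 (Alice Moore): OK
  Row 5 (Rosa Davis): OK
  Row 6 (???): empty name
  Row 7 (Ivan White): OK

Total errors: 1

1 errors


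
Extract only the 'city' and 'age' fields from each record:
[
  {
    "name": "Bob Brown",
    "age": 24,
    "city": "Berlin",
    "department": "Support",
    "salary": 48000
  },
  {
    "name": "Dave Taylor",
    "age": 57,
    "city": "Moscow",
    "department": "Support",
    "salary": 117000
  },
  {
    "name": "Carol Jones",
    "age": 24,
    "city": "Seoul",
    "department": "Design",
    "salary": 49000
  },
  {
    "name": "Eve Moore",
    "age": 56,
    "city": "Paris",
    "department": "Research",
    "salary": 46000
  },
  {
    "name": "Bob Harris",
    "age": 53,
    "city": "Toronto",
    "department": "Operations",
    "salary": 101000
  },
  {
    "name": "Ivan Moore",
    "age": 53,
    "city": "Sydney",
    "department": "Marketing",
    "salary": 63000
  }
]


Original: 6 records with fields: name, age, city, department, salary
Keep: ['city', 'age']
Drop: ['name', 'department', 'salary']
Result: 6 records, 2 fields each

[
  {
    "city": "Berlin",
    "age": 24
  },
  {
    "city": "Moscow",
    "age": 57
  },
  {
    "city": "Seoul",
    "age": 24
  },
  {
    "city": "Paris",
    "age": 56
  },
  {
    "city": "Toronto",
    "age": 53
  },
  {
    "city": "Sydney",
    "age": 53
  }
]


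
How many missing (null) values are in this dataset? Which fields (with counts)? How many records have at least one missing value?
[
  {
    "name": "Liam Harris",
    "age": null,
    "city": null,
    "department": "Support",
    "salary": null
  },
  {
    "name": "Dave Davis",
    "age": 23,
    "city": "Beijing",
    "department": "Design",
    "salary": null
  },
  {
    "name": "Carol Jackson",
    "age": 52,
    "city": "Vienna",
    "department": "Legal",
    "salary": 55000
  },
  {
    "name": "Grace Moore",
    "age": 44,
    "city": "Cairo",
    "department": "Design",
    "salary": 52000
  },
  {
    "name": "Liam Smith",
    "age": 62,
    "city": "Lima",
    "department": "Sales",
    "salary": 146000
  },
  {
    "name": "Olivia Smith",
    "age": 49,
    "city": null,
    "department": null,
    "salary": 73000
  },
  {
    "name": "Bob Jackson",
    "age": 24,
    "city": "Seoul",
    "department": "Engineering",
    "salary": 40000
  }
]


Checking for missing (null) values in 7 records:

  Liam Harris: age, city, salary
  Dave Davis: salary
  Carol Jackson: complete
  Grace Moore: complete
  Liam Smith: complete
  Olivia Smith: city, department
  Bob Jackson: complete

Per field:
  name: 0 missing
  age: 1 missing
  city: 2 missing
  department: 1 missing
  salary: 2 missing

Total missing values: 6
Records with any missing: 3

6 missing values (age: 1, city: 2, department: 1, salary: 2); 3 incomplete records


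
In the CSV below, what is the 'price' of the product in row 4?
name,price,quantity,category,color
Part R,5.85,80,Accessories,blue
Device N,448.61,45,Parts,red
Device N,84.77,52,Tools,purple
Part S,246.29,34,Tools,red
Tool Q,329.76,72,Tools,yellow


Query: Row 4 ('Part S'), column 'price'
Value: 246.29

246.29


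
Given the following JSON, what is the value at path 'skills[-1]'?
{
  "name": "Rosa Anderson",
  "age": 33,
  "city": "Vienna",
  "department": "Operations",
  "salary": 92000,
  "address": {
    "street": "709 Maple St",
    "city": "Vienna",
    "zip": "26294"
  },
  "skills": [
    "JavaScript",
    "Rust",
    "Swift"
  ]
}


Query: skills[-1]
Path: skills -> last element
Value: Swift

Swift


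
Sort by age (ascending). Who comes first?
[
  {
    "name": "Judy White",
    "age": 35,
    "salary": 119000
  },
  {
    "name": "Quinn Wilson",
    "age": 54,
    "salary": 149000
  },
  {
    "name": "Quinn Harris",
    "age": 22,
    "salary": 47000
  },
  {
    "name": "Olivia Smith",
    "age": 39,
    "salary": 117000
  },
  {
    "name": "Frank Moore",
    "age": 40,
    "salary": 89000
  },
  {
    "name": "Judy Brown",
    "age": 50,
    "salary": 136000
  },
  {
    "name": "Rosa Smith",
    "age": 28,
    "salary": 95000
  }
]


Sort by: age (ascending)

Sorted order:
  1. Quinn Harris (age = 22)
  2. Rosa Smith (age = 28)
  3. Judy White (age = 35)
  4. Olivia Smith (age = 39)
  5. Frank Moore (age = 40)
  6. Judy Brown (age = 50)
  7. Quinn Wilson (age = 54)

First: Quinn Harris

Quinn Harris


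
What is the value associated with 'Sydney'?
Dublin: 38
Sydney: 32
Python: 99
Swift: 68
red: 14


Looking up key 'Sydney'
Value: 32

32


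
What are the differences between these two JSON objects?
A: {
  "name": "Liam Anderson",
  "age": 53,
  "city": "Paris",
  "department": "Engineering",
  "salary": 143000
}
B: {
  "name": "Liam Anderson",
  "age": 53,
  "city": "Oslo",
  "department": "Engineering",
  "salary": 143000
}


Comparing each field (in key order):
  name: same
  age: same
  city: DIFFERENT
  department: same
  salary: same
Differences:
  city: Paris -> Oslo

1 field(s) changed

1 change: city


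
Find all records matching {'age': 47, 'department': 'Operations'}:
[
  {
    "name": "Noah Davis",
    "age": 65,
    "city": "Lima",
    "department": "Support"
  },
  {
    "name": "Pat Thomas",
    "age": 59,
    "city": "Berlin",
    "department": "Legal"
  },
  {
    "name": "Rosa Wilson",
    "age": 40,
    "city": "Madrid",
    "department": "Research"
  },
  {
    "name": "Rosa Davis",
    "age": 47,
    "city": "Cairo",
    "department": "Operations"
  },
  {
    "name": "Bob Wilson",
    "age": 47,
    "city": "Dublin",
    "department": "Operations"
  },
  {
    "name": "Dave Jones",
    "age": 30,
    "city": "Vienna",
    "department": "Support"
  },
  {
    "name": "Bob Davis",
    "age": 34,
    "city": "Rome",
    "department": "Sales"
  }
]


Search criteria: {'age': 47, 'department': 'Operations'}

Checking 7 records:
  Noah Davis: {age: 65, department: Support}
  Pat Thomas: {age: 59, department: Legal}
  Rosa Wilson: {age: 40, department: Research}
  Rosa Davis: {age: 47, department: Operations} <-- MATCH
  Bob Wilson: {age: 47, department: Operations} <-- MATCH
  Dave Jones: {age: 30, department: Support}
  Bob Davis: {age: 34, department: Sales}

Matches: ["Rosa Davis", "Bob Wilson"]

["Rosa Davis", "Bob Wilson"]


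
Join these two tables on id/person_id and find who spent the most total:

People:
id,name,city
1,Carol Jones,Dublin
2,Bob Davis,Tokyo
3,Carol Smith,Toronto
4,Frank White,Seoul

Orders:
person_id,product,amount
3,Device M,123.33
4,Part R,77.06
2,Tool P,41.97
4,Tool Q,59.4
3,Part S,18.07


Join on: people.id = orders.person_id

Joined rows:
  Carol Smith (Toronto) bought Device M for $123.33
  Frank White (Seoul) bought Part R for $77.06
  Bob Davis (Tokyo) bought Tool P for $41.97
  Frank White (Seoul) bought Tool Q for $59.4
  Carol Smith (Toronto) bought Part S for $18.07

Total per person:
  Carol Smith: $141.40
  Frank White: $136.46
  Bob Davis: $41.97

Top spender: Carol Smith ($141.40)

Carol Smith ($141.40)


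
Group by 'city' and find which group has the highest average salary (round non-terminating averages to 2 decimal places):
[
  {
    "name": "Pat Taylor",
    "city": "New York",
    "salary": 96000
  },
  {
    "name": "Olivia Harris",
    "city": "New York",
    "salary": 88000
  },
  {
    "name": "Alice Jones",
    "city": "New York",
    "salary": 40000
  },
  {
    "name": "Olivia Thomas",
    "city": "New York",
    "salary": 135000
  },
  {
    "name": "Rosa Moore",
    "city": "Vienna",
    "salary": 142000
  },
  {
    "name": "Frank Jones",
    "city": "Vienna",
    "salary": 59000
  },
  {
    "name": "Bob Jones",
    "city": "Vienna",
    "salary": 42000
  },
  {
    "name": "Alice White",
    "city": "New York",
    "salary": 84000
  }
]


Group by: city

Groups:
  New York: 5 people, avg salary = 443000/5 = $88600
  Vienna: 3 people, avg salary = 243000/3 = $81000

Highest average salary: New York ($88600)

New York ($88600)


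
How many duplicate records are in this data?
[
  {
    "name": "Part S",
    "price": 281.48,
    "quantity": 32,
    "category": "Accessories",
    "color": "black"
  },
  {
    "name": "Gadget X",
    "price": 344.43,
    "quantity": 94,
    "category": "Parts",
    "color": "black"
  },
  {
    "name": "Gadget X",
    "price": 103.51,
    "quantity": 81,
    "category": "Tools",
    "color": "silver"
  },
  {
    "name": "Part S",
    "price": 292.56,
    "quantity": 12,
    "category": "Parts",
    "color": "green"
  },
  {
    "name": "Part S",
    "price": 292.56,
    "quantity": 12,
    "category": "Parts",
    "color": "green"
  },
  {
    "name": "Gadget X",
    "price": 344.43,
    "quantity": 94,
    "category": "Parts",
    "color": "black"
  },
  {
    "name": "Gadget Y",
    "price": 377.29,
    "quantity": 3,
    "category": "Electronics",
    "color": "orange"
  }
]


Checking 7 records for duplicates:

  Row 1: Part S ($281.48, qty 32)
  Row 2: Gadget X ($344.43, qty 94)
  Row 3: Gadget X ($103.51, qty 81)
  Row 4: Part S ($292.56, qty 12)
  Row 5: Part S ($292.56, qty 12) <-- DUPLICATE
  Row 6: Gadget X ($344.43, qty 94) <-- DUPLICATE
  Row 7: Gadget Y ($377.29, qty 3)

Duplicates found: 2
Unique records: 5

2 duplicates, 5 unique


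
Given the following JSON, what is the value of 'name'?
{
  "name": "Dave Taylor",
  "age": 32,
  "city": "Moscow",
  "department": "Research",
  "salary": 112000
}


Looking up field 'name'
Value: Dave Taylor

Dave Taylor


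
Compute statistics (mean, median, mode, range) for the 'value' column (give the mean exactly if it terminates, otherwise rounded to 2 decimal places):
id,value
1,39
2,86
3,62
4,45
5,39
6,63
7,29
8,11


Data: [39, 86, 62, 45, 39, 63, 29, 11]
Count: 8
Sum: 374
Mean: 374/8 = 46.75
Sorted: [11, 29, 39, 39, 45, 62, 63, 86]
Median: 42.0
Mode: 39 (2 times)
Range: 86 - 11 = 75
Min: 11, Max: 86

mean=46.75, median=42.0, mode=39, range=75


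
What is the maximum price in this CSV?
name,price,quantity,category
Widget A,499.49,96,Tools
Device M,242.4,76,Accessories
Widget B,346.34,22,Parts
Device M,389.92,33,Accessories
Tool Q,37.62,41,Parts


Computing maximum price:
Values: [499.49, 242.4, 346.34, 389.92, 37.62]
Max = 499.49

499.49


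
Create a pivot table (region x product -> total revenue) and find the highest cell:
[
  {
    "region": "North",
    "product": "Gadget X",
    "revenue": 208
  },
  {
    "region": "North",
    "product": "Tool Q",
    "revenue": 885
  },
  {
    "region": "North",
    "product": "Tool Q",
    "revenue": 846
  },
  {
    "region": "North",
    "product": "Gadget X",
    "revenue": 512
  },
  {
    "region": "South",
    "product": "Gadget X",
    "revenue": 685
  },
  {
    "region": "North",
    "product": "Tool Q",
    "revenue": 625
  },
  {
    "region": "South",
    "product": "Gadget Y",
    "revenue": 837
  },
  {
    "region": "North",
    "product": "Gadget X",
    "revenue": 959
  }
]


Pivot: region (rows) x product (columns) -> total revenue

     Gadget X      Gadget Y      Tool Q      
North         1679             0          2356  
South          685           837             0  

Highest: North / Tool Q = $2356

North / Tool Q = $2356


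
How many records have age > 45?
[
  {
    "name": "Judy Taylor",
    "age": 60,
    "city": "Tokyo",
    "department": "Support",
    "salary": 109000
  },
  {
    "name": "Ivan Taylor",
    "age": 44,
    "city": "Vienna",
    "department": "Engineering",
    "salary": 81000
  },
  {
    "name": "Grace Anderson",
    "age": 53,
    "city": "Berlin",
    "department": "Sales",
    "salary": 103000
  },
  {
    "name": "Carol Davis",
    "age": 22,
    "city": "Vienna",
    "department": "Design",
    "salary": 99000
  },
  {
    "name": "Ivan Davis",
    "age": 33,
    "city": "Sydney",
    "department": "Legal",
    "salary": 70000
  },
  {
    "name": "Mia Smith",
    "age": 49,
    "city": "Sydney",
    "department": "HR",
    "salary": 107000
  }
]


Data: 6 records
Condition: age > 45

Checking each record:
  Judy Taylor: 60 MATCH
  Ivan Taylor: 44
  Grace Anderson: 53 MATCH
  Carol Davis: 22
  Ivan Davis: 33
  Mia Smith: 49 MATCH

Count: 3

3


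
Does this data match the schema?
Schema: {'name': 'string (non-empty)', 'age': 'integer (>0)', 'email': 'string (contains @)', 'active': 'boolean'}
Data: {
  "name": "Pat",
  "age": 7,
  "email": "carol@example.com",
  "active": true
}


Validating each field against schema:
  name: OK (non-empty string)
  age: OK (positive integer)
  email: OK (string with @)
  active: OK (boolean)

Result: VALID

VALID


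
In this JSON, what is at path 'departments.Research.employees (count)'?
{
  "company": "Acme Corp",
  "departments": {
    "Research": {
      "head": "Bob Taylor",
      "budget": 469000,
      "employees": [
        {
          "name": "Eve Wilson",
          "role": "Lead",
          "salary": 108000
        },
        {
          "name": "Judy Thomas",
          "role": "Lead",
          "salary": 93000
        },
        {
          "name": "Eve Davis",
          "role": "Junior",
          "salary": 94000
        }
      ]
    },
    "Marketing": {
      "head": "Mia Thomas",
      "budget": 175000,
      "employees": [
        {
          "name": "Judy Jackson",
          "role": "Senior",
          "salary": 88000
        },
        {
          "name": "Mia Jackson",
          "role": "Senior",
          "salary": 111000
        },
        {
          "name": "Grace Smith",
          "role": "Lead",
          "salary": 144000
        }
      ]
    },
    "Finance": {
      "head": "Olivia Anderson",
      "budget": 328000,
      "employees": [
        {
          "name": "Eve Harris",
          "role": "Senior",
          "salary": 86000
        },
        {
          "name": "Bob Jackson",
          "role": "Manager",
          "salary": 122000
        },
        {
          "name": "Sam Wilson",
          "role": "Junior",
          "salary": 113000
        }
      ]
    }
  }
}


Path: departments.Research.employees (count)

Navigate:
  -> departments
  -> Research
  -> employees (array, length 3)

3


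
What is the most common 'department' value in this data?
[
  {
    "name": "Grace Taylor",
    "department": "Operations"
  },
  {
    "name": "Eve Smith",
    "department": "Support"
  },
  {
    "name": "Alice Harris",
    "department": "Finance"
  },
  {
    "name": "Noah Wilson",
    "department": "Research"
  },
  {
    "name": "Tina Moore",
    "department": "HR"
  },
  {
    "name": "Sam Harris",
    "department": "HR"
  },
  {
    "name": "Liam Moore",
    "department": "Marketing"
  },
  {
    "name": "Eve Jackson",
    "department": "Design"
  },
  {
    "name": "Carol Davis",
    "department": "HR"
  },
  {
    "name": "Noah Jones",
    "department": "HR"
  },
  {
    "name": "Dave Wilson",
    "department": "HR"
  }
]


Counting 'department' values across 11 records:

  HR: 5 #####
  Operations: 1 #
  Support: 1 #
  Finance: 1 #
  Research: 1 #
  Marketing: 1 #
  Design: 1 #

Most common: HR (5 times)

HR (5 times)


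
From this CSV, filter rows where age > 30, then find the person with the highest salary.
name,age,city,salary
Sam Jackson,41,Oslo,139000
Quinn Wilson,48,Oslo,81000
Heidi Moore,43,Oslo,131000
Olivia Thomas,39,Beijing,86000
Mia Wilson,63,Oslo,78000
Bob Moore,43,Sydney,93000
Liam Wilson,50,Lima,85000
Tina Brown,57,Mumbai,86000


Filter: age > 30
Sort by: salary (descending)

Filtered records (8):
  Sam Jackson, age 41, salary $139000
  Heidi Moore, age 43, salary $131000
  Bob Moore, age 43, salary $93000
  Olivia Thomas, age 39, salary $86000
  Tina Brown, age 57, salary $86000
  Liam Wilson, age 50, salary $85000
  Quinn Wilson, age 48, salary $81000
  Mia Wilson, age 63, salary $78000

Highest salary: Sam Jackson ($139000)

Sam Jackson
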